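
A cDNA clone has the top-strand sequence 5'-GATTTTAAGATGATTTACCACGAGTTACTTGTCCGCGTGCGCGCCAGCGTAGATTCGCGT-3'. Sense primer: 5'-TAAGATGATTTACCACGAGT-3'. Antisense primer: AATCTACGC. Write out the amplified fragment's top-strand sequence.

5'-TAAGATGATTTACCACGAGTTACTTGTCCGCGTGCGCGCCAGCGTAGATT-3'

The forward primer matches the template at positions 6–25.
The reverse primer's reverse complement is GCGTAGATT, which matches the template at positions 47–55.
The product is the template from position 6 through 55 (50 bp).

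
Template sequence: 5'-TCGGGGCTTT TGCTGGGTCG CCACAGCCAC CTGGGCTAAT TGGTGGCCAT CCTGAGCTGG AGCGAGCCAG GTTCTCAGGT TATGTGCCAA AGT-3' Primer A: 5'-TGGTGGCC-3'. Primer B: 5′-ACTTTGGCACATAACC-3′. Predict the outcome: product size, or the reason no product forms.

Primer A (TGGTGGCC) matches the top strand at positions 41–48; it acts as a forward primer.
Primer B's reverse complement is GGTTATGTGCCAAAGT, matching the top strand at positions 78–93; it acts as a reverse primer.
The 3' ends face each other across positions 41–93, giving a 53 bp product.

Yes — a 53 bp product.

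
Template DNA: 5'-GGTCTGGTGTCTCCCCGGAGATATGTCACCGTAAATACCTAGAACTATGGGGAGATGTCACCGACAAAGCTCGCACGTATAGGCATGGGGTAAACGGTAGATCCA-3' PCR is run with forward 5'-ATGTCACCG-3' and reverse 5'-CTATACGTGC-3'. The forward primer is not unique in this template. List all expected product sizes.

60 bp, 28 bp

The forward primer ATGTCACCG matches the top strand at positions 23–31, 55–63.
The reverse primer's reverse complement is GCACGTATAG, matching at positions 73–82.
Each forward site pairs with the reverse site to give a product ending at position 82: sizes 60, 28 bp.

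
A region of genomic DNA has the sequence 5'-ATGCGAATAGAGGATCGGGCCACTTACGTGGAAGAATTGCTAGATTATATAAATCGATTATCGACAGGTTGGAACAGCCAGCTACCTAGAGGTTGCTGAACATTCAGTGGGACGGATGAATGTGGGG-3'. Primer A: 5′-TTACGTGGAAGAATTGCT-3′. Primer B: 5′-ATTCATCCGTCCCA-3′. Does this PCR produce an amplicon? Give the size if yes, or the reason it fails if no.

Primer A (TTACGTGGAAGAATTGCT) matches the top strand at positions 24–41; it acts as a forward primer.
Primer B's reverse complement is TGGGACGGATGAAT, matching the top strand at positions 108–121; it acts as a reverse primer.
The 3' ends face each other across positions 24–121, giving a 98 bp product.

Yes — a 98 bp product.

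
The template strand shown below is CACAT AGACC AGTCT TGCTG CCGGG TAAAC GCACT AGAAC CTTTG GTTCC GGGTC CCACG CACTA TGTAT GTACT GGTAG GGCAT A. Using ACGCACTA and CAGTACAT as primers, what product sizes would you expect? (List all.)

48 bp, 19 bp

The forward primer ACGCACTA matches the top strand at positions 29–36, 58–65.
The reverse primer's reverse complement is ATGTACTG, matching at positions 69–76.
Each forward site pairs with the reverse site to give a product ending at position 76: sizes 48, 19 bp.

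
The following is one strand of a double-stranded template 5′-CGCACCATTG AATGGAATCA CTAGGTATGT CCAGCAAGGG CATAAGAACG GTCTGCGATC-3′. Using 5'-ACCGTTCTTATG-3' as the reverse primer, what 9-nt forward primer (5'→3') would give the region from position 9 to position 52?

The reverse primer's reverse complement CATAAGAACGGT matches the template at positions 41–52; the product starts at position 9.
The forward primer is identical to the top strand over positions 9–17: TGAATGGAA.

5'-TGAATGGAA-3'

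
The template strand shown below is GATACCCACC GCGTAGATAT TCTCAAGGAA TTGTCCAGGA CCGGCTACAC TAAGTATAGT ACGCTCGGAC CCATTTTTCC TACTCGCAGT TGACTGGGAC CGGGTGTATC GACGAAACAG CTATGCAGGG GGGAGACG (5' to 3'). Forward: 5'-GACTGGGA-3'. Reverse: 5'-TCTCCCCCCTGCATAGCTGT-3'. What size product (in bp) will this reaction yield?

45 bp

Forward primer GACTGGGA is found on the top strand at positions 92–99.
Taking the reverse complement of TCTCCCCCCTGCATAGCTGT gives ACAGCTATGCAGGGGGGAGA, found at positions 117–136 on the template; the primer anneals here to the top strand with its 3' end pointing upstream.
Amplicon spans positions 92–136: 45 bp.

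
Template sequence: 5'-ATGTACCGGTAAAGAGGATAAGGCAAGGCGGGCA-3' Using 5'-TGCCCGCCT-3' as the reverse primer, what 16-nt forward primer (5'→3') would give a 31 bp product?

The reverse primer's reverse complement AGGCGGGCA matches the template at positions 26–34, so the product ends at position 34.
A 31 bp product then starts at position 34 − 31 + 1 = 4.
The forward primer is identical to the top strand there: TACCGGTAAAGAGGAT.

5'-TACCGGTAAAGAGGAT-3'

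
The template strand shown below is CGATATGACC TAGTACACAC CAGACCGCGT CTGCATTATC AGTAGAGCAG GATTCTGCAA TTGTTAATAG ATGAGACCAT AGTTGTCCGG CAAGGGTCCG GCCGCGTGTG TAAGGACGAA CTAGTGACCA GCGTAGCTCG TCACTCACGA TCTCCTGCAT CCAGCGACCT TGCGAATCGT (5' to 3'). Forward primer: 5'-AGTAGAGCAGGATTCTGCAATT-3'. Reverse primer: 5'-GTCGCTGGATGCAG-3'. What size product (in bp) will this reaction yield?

128 bp

Forward primer AGTAGAGCAGGATTCTGCAATT is found on the top strand at positions 41–62.
Taking the reverse complement of GTCGCTGGATGCAG gives CTGCATCCAGCGAC, found at positions 155–168 on the template; the primer anneals here to the top strand with its 3' end pointing upstream.
Amplicon spans positions 41–168: 128 bp.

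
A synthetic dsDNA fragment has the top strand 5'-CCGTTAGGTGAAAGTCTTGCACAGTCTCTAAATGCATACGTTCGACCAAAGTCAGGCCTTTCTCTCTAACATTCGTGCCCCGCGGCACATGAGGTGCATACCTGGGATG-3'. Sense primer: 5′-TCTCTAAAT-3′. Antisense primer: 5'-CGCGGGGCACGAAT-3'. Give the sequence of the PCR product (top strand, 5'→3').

The forward primer matches the template at positions 25–33.
Taking the reverse complement of CGCGGGGCACGAAT gives ATTCGTGCCCCGCG, found at positions 71–84 on the template; the primer anneals here to the top strand with its 3' end pointing upstream.
The product is the template from position 25 through 84 (60 bp).

5'-TCTCTAAATGCATACGTTCGACCAAAGTCAGGCCTTTCTCTCTAACATTCGTGCCCCGCG-3'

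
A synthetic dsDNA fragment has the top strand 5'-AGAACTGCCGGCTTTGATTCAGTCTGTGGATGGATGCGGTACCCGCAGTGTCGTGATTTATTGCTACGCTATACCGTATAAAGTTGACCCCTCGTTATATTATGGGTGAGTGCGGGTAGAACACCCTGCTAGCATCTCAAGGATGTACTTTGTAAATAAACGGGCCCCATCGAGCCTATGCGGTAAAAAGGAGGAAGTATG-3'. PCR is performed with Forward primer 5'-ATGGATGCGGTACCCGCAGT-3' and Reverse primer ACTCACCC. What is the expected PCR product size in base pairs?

Scanning the template, ATGGATGCGGTACCCGCAGT occurs at positions 30–49; this primer anneals to the bottom strand there with its 3' end pointing downstream.
Taking the reverse complement of ACTCACCC gives GGGTGAGT, found at positions 104–111 on the template; the primer anneals here to the top strand with its 3' end pointing upstream.
The product runs from position 30 to position 111, so its length is 111 − 30 + 1 = 82 bp.

82 bp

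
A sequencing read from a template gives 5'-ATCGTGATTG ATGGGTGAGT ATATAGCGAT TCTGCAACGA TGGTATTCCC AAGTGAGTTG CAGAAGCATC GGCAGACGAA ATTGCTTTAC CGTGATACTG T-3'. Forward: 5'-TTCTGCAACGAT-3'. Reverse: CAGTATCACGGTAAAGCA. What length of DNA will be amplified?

Forward primer TTCTGCAACGAT is found on the top strand at positions 30–41.
Reverse complement of the reverse primer: TGCTTTACCGTGATACTG. This occurs on the top strand at positions 83–100.
The product runs from position 30 to position 100, so its length is 100 − 30 + 1 = 71 bp.

71 bp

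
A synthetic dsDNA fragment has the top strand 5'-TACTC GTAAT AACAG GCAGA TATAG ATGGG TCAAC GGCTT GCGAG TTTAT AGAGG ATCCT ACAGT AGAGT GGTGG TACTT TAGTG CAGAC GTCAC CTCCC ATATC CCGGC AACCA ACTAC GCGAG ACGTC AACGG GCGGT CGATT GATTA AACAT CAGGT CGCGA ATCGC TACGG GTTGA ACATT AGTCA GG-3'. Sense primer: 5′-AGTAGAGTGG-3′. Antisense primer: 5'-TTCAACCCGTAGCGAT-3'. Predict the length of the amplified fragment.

Scanning the template, AGTAGAGTGG occurs at positions 63–72; this primer anneals to the bottom strand there with its 3' end pointing downstream.
Reverse complement of the reverse primer: ATCGCTACGGGTTGAA. This occurs on the top strand at positions 166–181.
Product length = (reverse-primer end) − (forward-primer start) + 1 = 181 − 63 + 1 = 119 bp.

119 bp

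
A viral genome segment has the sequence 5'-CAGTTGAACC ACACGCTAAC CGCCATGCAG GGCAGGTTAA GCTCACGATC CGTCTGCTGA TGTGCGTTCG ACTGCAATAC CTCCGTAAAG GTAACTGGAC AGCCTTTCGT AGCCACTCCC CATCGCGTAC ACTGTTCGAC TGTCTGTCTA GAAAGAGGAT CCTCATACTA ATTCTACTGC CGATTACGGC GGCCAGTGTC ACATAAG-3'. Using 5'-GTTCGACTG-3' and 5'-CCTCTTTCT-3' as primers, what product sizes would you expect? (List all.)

93 bp, 25 bp

The forward primer GTTCGACTG matches the top strand at positions 66–74, 134–142.
The reverse primer's reverse complement is AGAAAGAGG, matching at positions 150–158.
Each forward site pairs with the reverse site to give a product ending at position 158: sizes 93, 25 bp.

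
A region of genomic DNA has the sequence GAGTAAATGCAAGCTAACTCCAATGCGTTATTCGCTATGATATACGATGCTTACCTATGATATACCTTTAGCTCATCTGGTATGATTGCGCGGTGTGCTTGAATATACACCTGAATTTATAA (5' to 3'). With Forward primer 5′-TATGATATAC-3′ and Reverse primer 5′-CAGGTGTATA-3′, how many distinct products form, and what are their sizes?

The forward primer TATGATATAC matches the top strand at positions 36–45, 56–65.
The reverse primer's reverse complement is TATACACCTG, matching at positions 104–113.
Each forward site pairs with the reverse site to give a product ending at position 113: sizes 78, 58 bp.

Two products: 78 bp, 58 bp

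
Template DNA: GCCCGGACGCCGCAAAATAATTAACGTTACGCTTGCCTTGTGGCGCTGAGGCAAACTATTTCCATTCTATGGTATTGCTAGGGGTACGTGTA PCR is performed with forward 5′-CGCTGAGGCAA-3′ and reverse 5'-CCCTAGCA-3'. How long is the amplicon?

40 bp

The forward primer matches the template at positions 44–54.
The reverse primer's reverse complement is TGCTAGGG, which matches the template at positions 76–83.
The product runs from position 44 to position 83, so its length is 83 − 44 + 1 = 40 bp.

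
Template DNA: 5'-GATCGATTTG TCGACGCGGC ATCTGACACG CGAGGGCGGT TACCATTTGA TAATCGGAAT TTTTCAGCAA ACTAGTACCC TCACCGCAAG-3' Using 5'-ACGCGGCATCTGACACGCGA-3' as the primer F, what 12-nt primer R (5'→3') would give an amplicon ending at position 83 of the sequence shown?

The forward primer binds at positions 14–33; the product's 3' end on the top strand is position 83.
The reverse primer anneals to the top strand over positions 72–83, i.e. to CTAGTACCCTCA.
Its sequence written 5'→3' is the reverse complement: TGAGGGTACTAG.

5'-TGAGGGTACTAG-3'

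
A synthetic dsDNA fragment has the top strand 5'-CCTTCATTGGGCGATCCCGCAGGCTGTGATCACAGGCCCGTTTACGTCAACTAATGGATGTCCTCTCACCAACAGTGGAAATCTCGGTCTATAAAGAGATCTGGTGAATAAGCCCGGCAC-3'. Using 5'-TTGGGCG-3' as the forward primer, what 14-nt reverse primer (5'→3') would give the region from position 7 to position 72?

The product's 3' end on the top strand is position 72.
The reverse primer anneals to the top strand over positions 59–72, i.e. to TGTCCTCTCACCAA.
Its sequence written 5'→3' is the reverse complement: TTGGTGAGAGGACA.

5'-TTGGTGAGAGGACA-3'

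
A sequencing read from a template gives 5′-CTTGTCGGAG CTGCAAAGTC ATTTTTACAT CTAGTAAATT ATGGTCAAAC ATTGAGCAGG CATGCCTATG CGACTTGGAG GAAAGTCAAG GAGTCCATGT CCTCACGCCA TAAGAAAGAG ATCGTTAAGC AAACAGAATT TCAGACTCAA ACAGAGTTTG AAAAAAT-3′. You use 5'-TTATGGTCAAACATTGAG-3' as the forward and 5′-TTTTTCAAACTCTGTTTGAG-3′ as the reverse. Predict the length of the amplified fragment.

Scanning the template, TTATGGTCAAACATTGAG occurs at positions 39–56; this primer anneals to the bottom strand there with its 3' end pointing downstream.
Taking the reverse complement of TTTTTCAAACTCTGTTTGAG gives CTCAAACAGAGTTTGAAAAA, found at positions 146–165 on the template; the primer anneals here to the top strand with its 3' end pointing upstream.
Amplicon spans positions 39–165: 127 bp.

127 bp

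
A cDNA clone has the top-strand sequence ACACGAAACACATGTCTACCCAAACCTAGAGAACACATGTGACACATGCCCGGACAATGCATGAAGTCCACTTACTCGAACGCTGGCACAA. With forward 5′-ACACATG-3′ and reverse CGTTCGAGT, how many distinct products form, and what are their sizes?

The forward primer ACACATG matches the top strand at positions 8–14, 33–39, 42–48.
The reverse primer's reverse complement is ACTCGAACG, matching at positions 74–82.
Each forward site pairs with the reverse site to give a product ending at position 82: sizes 75, 50, 41 bp.

Three products: 75 bp, 50 bp, 41 bp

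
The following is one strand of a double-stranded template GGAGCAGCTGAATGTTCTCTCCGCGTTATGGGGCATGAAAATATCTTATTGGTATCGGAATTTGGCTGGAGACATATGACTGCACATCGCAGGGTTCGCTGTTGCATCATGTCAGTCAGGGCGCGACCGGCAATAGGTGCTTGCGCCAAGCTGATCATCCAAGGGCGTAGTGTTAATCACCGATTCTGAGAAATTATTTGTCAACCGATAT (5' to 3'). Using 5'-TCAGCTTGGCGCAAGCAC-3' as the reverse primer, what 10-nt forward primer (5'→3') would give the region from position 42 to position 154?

The reverse primer's reverse complement GTGCTTGCGCCAAGCTGA matches the template at positions 137–154; the product starts at position 42.
The forward primer is identical to the top strand over positions 42–51: TATCTTATTG.

5'-TATCTTATTG-3'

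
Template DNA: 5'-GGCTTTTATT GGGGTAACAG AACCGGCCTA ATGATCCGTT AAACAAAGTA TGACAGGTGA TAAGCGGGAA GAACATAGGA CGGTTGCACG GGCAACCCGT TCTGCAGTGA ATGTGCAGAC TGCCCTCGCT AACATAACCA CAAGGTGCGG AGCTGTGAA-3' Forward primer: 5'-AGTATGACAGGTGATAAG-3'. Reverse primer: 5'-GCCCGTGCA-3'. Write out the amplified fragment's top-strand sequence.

5'-AGTATGACAGGTGATAAGCGGGAAGAACATAGGACGGTTGCACGGGC-3'

The forward primer matches the template at positions 47–64.
Reverse complement of the reverse primer: TGCACGGGC. This occurs on the top strand at positions 85–93.
The product is the template from position 47 through 93 (47 bp).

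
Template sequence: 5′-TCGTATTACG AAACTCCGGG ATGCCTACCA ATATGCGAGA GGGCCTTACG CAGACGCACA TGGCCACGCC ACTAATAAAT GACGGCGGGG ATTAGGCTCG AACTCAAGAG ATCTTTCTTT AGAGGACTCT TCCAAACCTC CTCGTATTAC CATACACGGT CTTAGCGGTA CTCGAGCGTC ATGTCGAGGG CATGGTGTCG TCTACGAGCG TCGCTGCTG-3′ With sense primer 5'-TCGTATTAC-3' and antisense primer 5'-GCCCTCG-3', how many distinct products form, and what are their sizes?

Two products: 191 bp, 50 bp

The forward primer TCGTATTAC matches the top strand at positions 1–9, 142–150.
The reverse primer's reverse complement is CGAGGGC, matching at positions 185–191.
Each forward site pairs with the reverse site to give a product ending at position 191: sizes 191, 50 bp.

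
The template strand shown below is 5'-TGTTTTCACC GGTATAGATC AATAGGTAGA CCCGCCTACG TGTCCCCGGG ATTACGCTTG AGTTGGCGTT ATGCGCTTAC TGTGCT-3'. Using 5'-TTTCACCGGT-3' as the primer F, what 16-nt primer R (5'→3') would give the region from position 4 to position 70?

The product's 3' end on the top strand is position 70.
The reverse primer anneals to the top strand over positions 55–70, i.e. to CGCTTGAGTTGGCGTT.
Its sequence written 5'→3' is the reverse complement: AACGCCAACTCAAGCG.

5'-AACGCCAACTCAAGCG-3'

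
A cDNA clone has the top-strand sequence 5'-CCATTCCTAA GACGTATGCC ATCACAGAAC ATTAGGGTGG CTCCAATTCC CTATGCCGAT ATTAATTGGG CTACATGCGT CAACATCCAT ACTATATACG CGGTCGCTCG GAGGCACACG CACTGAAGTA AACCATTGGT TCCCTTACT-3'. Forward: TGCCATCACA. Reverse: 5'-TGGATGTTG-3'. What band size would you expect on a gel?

73 bp

Forward primer TGCCATCACA is found on the top strand at positions 17–26.
The reverse primer's reverse complement is CAACATCCA, which matches the template at positions 81–89.
Amplicon spans positions 17–89: 73 bp.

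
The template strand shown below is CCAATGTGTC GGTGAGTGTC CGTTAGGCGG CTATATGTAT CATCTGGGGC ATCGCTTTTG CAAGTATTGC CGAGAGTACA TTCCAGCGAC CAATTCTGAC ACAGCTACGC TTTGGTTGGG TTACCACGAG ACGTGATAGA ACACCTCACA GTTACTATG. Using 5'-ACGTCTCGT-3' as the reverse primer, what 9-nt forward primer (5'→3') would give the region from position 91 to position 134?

The reverse primer's reverse complement ACGAGACGT matches the template at positions 126–134; the product starts at position 91.
The forward primer is identical to the top strand over positions 91–99: CAATTCTGA.

5'-CAATTCTGA-3'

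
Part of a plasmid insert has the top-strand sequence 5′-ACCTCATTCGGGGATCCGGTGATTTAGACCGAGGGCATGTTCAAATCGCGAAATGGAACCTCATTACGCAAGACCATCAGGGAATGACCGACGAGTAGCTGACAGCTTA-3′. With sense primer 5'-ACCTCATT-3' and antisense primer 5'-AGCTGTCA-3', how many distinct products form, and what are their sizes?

Two products: 107 bp, 50 bp

The forward primer ACCTCATT matches the top strand at positions 1–8, 58–65.
The reverse primer's reverse complement is TGACAGCT, matching at positions 100–107.
Each forward site pairs with the reverse site to give a product ending at position 107: sizes 107, 50 bp.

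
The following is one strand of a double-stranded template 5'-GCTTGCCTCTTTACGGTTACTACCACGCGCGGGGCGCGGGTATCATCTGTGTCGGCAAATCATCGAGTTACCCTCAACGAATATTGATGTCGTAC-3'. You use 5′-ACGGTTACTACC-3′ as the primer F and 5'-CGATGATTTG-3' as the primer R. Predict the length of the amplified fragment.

Scanning the template, ACGGTTACTACC occurs at positions 13–24; this primer anneals to the bottom strand there with its 3' end pointing downstream.
Taking the reverse complement of CGATGATTTG gives CAAATCATCG, found at positions 56–65 on the template; the primer anneals here to the top strand with its 3' end pointing upstream.
Product length = (reverse-primer end) − (forward-primer start) + 1 = 65 − 13 + 1 = 53 bp.

53 bp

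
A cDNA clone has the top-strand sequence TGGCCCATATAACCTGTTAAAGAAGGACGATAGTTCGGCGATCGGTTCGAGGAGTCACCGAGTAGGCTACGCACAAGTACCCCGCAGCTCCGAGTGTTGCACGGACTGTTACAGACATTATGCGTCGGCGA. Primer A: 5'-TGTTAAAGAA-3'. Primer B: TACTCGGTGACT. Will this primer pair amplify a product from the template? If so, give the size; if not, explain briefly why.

Yes — a 50 bp product.

Primer A (TGTTAAAGAA) matches the top strand at positions 15–24; it acts as a forward primer.
Primer B's reverse complement is AGTCACCGAGTA, matching the top strand at positions 53–64; it acts as a reverse primer.
The 3' ends face each other across positions 15–64, giving a 50 bp product.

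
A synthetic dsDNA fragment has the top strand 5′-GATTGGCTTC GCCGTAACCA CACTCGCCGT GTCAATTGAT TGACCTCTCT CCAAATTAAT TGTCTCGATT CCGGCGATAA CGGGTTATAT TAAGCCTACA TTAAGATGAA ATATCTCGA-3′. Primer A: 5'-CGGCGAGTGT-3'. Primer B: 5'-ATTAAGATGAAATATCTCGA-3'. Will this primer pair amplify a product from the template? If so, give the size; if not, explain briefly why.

No product — the primers' 3' ends point away from each other.

Primer A (CGGCGAGTGT) has reverse complement ACACTCGCCG, which matches the top strand at positions 20–29; primer A anneals to the top strand there with its 3' end pointing upstream toward position 20.
Primer B (ATTAAGATGAAATATCTCGA) matches the top strand directly at positions 100–119; it anneals to the bottom strand with its 3' end pointing downstream toward position 119.
The 3' ends diverge (primer A extends toward position 1, primer B toward position 119), so the primers never converge on a shared product.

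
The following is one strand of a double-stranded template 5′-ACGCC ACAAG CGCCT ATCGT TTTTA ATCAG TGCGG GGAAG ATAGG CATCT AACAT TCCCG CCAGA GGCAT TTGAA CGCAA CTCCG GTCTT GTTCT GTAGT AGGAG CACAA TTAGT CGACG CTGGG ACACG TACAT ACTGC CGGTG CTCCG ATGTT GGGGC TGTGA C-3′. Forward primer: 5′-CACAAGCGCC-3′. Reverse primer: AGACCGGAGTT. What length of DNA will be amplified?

85 bp

The forward primer matches the template at positions 5–14.
Taking the reverse complement of AGACCGGAGTT gives AACTCCGGTCT, found at positions 79–89 on the template; the primer anneals here to the top strand with its 3' end pointing upstream.
Product length = (reverse-primer end) − (forward-primer start) + 1 = 89 − 5 + 1 = 85 bp.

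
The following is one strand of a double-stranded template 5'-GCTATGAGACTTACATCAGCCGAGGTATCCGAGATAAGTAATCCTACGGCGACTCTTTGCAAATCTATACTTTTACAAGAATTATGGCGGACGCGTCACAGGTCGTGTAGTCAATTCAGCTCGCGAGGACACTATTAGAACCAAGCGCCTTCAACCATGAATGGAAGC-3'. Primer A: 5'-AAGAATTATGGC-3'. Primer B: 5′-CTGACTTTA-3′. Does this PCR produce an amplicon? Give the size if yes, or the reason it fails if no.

No product — primer B has no binding site in the template.

Primer B (CTGACTTTA) does not match the top strand, and its reverse complement TAAAGTCAG does not match either.
With no annealing site for primer B, no amplification occurs.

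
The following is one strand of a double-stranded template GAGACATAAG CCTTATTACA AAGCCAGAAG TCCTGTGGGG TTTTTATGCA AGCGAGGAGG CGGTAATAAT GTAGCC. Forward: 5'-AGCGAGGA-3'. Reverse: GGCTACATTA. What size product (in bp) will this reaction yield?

Forward primer AGCGAGGA is found on the top strand at positions 51–58.
Reverse complement of the reverse primer: TAATGTAGCC. This occurs on the top strand at positions 67–76.
The product runs from position 51 to position 76, so its length is 76 − 51 + 1 = 26 bp.

26 bp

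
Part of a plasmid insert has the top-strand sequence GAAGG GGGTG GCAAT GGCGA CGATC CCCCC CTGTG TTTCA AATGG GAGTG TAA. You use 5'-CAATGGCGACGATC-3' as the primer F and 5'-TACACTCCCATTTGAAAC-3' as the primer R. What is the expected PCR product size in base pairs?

The forward primer matches the template at positions 12–25.
Taking the reverse complement of TACACTCCCATTTGAAAC gives GTTTCAAATGGGAGTGTA, found at positions 35–52 on the template; the primer anneals here to the top strand with its 3' end pointing upstream.
The product runs from position 12 to position 52, so its length is 52 − 12 + 1 = 41 bp.

41 bp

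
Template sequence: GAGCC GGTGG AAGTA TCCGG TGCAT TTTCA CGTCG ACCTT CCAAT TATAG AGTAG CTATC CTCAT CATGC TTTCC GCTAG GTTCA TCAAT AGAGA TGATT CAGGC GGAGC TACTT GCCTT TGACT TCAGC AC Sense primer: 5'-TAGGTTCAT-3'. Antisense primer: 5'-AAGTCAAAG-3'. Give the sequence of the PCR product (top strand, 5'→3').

5'-TAGGTTCATCAATAGAGATGATTCAGGCGGAGCTACTTGCCTTTGACTT-3'

The forward primer matches the template at positions 78–86.
The reverse primer's reverse complement is CTTTGACTT, which matches the template at positions 118–126.
The product is the template from position 78 through 126 (49 bp).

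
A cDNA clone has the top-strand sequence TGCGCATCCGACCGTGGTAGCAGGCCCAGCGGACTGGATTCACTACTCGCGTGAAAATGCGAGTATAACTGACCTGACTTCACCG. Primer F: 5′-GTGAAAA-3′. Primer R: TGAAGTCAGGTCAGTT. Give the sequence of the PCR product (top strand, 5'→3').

Forward primer GTGAAAA is found on the top strand at positions 51–57.
Taking the reverse complement of TGAAGTCAGGTCAGTT gives AACTGACCTGACTTCA, found at positions 67–82 on the template; the primer anneals here to the top strand with its 3' end pointing upstream.
The product is the template from position 51 through 82 (32 bp).

5'-GTGAAAATGCGAGTATAACTGACCTGACTTCA-3'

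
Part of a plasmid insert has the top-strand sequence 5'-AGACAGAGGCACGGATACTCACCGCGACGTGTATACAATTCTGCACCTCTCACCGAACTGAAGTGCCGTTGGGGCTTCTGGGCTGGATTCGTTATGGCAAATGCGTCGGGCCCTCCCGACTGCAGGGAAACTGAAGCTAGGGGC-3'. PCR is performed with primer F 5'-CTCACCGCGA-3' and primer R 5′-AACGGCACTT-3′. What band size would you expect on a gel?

Forward primer CTCACCGCGA is found on the top strand at positions 18–27.
Reverse complement of the reverse primer: AAGTGCCGTT. This occurs on the top strand at positions 61–70.
The product runs from position 18 to position 70, so its length is 70 − 18 + 1 = 53 bp.

53 bp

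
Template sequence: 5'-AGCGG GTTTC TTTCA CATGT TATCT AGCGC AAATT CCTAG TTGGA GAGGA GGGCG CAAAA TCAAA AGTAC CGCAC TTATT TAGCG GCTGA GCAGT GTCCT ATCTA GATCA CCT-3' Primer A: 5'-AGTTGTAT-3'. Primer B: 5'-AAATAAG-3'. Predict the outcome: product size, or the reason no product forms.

Primer A (AGTTGTAT) does not match the top strand, and its reverse complement ATACAACT does not match either.
With no annealing site for primer A, no amplification occurs.

No product — primer A has no binding site in the template.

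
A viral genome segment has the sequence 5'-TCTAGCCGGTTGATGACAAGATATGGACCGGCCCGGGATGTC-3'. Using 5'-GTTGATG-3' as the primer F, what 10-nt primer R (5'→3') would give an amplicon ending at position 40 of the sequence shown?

5'-CATCCCGGGC-3'

The forward primer binds at positions 9–15; the product's 3' end on the top strand is position 40.
The reverse primer anneals to the top strand over positions 31–40, i.e. to GCCCGGGATG.
Its sequence written 5'→3' is the reverse complement: CATCCCGGGC.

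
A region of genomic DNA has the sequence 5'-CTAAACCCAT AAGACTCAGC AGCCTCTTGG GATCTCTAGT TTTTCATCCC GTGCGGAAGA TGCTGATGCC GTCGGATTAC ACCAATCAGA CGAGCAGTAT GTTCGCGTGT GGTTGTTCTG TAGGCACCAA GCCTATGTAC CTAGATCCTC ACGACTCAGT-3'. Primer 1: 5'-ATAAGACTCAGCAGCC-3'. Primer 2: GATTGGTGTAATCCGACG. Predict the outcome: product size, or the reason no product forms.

Yes — a 79 bp product.

Primer 1 (ATAAGACTCAGCAGCC) matches the top strand at positions 9–24; it acts as a forward primer.
Primer 2's reverse complement is CGTCGGATTACACCAATC, matching the top strand at positions 70–87; it acts as a reverse primer.
The 3' ends face each other across positions 9–87, giving a 79 bp product.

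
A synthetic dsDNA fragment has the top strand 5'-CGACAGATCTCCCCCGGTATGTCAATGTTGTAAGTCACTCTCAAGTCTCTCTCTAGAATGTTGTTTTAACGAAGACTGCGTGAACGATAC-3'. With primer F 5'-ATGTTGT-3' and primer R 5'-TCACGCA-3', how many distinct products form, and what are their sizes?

The forward primer ATGTTGT matches the top strand at positions 25–31, 58–64.
The reverse primer's reverse complement is TGCGTGA, matching at positions 77–83.
Each forward site pairs with the reverse site to give a product ending at position 83: sizes 59, 26 bp.

Two products: 59 bp, 26 bp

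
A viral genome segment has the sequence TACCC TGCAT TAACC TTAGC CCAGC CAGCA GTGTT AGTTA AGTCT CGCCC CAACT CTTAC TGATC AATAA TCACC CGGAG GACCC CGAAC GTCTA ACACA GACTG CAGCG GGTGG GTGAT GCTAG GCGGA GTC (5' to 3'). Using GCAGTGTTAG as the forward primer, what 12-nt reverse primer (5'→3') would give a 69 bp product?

5'-TTAGACGTTCGG-3'

The forward primer binds at positions 28–37, so a 69 bp product ends at position 28 + 69 − 1 = 96.
The reverse primer anneals to the top strand over positions 85–96, i.e. to CCGAACGTCTAA.
Its sequence written 5'→3' is the reverse complement: TTAGACGTTCGG.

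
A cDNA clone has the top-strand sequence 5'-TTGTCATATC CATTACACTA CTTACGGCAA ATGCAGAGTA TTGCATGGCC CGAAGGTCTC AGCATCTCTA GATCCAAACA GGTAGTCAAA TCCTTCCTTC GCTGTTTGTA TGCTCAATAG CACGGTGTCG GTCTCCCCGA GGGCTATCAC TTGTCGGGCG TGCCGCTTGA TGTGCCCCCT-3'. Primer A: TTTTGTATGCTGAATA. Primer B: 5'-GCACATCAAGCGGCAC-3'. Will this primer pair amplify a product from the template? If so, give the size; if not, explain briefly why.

Primer A (TTTTGTATGCTGAATA) does not match the top strand, and its reverse complement TATTCAGCATACAAAA does not match either.
With no annealing site for primer A, no amplification occurs.

No product — primer A has no binding site in the template.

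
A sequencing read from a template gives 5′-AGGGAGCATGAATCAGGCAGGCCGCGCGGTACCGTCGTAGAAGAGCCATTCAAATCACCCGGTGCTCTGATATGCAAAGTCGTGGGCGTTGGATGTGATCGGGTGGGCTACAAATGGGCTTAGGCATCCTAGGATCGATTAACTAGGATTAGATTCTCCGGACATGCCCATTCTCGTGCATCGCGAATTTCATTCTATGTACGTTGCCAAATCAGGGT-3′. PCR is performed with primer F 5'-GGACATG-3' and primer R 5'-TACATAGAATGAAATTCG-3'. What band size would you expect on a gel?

42 bp

Forward primer GGACATG is found on the top strand at positions 160–166.
Taking the reverse complement of TACATAGAATGAAATTCG gives CGAATTTCATTCTATGTA, found at positions 184–201 on the template; the primer anneals here to the top strand with its 3' end pointing upstream.
Product length = (reverse-primer end) − (forward-primer start) + 1 = 201 − 160 + 1 = 42 bp.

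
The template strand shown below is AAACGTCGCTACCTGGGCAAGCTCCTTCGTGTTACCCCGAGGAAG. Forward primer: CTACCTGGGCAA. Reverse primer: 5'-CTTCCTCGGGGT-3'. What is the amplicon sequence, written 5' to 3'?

Scanning the template, CTACCTGGGCAA occurs at positions 9–20; this primer anneals to the bottom strand there with its 3' end pointing downstream.
Reverse complement of the reverse primer: ACCCCGAGGAAG. This occurs on the top strand at positions 34–45.
The product is the template from position 9 through 45 (37 bp).

5'-CTACCTGGGCAAGCTCCTTCGTGTTACCCCGAGGAAG-3'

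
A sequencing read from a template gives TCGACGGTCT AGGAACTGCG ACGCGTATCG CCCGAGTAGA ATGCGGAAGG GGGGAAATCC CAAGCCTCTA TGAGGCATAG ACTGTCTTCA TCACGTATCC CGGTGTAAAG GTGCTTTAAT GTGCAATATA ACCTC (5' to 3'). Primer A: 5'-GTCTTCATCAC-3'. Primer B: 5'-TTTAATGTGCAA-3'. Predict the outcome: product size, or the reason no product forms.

Primer A (GTCTTCATCAC) matches the top strand at positions 84–94 (3' end points downstream).
Primer B (TTTAATGTGCAA) also matches the top strand directly, at positions 115–126 — its reverse complement TTGCACATTAAA is not present.
Both primers anneal to the bottom strand with 3' ends pointing the same way, so neither can prime synthesis back toward the other.

No product — both primers anneal to the same strand and extend in the same direction.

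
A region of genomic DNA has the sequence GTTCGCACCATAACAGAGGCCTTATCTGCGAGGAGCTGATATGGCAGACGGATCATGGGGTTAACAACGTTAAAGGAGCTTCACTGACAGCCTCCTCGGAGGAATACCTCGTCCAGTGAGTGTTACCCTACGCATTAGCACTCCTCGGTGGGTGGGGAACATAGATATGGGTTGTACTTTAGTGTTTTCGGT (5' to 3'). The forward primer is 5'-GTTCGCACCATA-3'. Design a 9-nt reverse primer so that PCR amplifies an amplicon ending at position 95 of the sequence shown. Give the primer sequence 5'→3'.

5'-GGAGGCTGT-3'

The forward primer binds at positions 1–12; the product's 3' end on the top strand is position 95.
The reverse primer anneals to the top strand over positions 87–95, i.e. to ACAGCCTCC.
Its sequence written 5'→3' is the reverse complement: GGAGGCTGT.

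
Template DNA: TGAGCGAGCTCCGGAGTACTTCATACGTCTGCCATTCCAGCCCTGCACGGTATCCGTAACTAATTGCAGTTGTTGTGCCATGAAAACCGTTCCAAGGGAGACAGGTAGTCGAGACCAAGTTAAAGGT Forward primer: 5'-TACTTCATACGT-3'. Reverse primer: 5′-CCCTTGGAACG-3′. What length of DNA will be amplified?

82 bp

Scanning the template, TACTTCATACGT occurs at positions 17–28; this primer anneals to the bottom strand there with its 3' end pointing downstream.
The reverse primer's reverse complement is CGTTCCAAGGG, which matches the template at positions 88–98.
Product length = (reverse-primer end) − (forward-primer start) + 1 = 98 − 17 + 1 = 82 bp.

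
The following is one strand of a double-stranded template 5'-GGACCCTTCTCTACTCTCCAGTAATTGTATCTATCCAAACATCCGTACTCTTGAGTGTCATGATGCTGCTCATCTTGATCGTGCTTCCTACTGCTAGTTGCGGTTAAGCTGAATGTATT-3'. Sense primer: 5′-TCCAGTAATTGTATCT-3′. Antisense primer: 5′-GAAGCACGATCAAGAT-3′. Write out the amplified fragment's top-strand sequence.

The forward primer matches the template at positions 17–32.
Taking the reverse complement of GAAGCACGATCAAGAT gives ATCTTGATCGTGCTTC, found at positions 72–87 on the template; the primer anneals here to the top strand with its 3' end pointing upstream.
The product is the template from position 17 through 87 (71 bp).

5'-TCCAGTAATTGTATCTATCCAAACATCCGTACTCTTGAGTGTCATGATGCTGCTCATCTTGATCGTGCTTC-3'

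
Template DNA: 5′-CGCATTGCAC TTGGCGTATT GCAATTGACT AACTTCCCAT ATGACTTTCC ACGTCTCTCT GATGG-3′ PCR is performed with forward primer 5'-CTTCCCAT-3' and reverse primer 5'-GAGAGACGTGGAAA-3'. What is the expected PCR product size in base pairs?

27 bp

The forward primer matches the template at positions 33–40.
The reverse primer's reverse complement is TTTCCACGTCTCTC, which matches the template at positions 46–59.
The product runs from position 33 to position 59, so its length is 59 − 33 + 1 = 27 bp.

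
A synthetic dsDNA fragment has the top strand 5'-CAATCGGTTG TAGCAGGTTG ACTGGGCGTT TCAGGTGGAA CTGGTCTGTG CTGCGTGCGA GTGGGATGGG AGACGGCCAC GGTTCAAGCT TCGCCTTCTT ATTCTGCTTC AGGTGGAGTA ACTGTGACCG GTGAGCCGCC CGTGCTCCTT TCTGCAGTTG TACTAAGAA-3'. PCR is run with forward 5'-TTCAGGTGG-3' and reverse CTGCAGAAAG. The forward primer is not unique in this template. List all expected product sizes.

The forward primer TTCAGGTGG matches the top strand at positions 30–38, 108–116.
The reverse primer's reverse complement is CTTTCTGCAG, matching at positions 148–157.
Each forward site pairs with the reverse site to give a product ending at position 157: sizes 128, 50 bp.

128 bp, 50 bp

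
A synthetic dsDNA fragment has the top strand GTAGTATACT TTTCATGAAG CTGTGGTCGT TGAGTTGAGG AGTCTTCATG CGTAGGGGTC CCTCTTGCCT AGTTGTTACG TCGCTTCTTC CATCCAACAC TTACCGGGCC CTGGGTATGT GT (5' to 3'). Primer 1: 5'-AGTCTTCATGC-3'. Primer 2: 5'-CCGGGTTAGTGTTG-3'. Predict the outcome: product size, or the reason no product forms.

Primer 2 (CCGGGTTAGTGTTG) does not match the top strand, and its reverse complement CAACACTAACCCGG does not match either.
With no annealing site for primer 2, no amplification occurs.

No product — primer 2 has no binding site in the template.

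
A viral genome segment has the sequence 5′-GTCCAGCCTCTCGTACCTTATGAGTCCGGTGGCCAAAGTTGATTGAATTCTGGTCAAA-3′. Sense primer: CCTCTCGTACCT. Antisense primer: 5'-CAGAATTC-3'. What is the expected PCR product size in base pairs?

Scanning the template, CCTCTCGTACCT occurs at positions 7–18; this primer anneals to the bottom strand there with its 3' end pointing downstream.
Taking the reverse complement of CAGAATTC gives GAATTCTG, found at positions 45–52 on the template; the primer anneals here to the top strand with its 3' end pointing upstream.
The product runs from position 7 to position 52, so its length is 52 − 7 + 1 = 46 bp.

46 bp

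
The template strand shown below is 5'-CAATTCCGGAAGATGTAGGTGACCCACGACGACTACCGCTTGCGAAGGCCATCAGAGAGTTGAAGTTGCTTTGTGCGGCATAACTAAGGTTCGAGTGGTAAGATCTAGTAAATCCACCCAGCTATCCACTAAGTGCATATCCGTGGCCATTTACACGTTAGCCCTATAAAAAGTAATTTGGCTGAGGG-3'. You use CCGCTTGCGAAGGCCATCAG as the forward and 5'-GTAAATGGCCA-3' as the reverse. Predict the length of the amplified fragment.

The forward primer matches the template at positions 36–55.
Reverse complement of the reverse primer: TGGCCATTTAC. This occurs on the top strand at positions 144–154.
Amplicon spans positions 36–154: 119 bp.

119 bp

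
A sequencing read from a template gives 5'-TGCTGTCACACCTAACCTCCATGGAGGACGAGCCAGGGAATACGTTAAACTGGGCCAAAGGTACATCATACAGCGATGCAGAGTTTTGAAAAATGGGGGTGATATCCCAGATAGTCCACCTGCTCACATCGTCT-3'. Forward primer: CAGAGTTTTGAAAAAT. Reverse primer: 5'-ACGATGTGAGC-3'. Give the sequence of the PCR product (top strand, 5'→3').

5'-CAGAGTTTTGAAAAATGGGGGTGATATCCCAGATAGTCCACCTGCTCACATCGT-3'

Forward primer CAGAGTTTTGAAAAAT is found on the top strand at positions 79–94.
The reverse primer's reverse complement is GCTCACATCGT, which matches the template at positions 122–132.
The product is the template from position 79 through 132 (54 bp).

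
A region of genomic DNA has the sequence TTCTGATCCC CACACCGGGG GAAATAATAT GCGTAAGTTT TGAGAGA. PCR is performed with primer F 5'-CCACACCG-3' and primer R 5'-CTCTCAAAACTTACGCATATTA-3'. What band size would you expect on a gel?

37 bp

Scanning the template, CCACACCG occurs at positions 10–17; this primer anneals to the bottom strand there with its 3' end pointing downstream.
Taking the reverse complement of CTCTCAAAACTTACGCATATTA gives TAATATGCGTAAGTTTTGAGAG, found at positions 25–46 on the template; the primer anneals here to the top strand with its 3' end pointing upstream.
The product runs from position 10 to position 46, so its length is 46 − 10 + 1 = 37 bp.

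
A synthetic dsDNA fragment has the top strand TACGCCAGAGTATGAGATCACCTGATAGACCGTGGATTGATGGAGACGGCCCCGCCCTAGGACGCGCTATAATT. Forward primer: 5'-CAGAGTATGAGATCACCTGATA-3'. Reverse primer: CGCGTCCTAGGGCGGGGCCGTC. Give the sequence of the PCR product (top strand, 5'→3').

Scanning the template, CAGAGTATGAGATCACCTGATA occurs at positions 6–27; this primer anneals to the bottom strand there with its 3' end pointing downstream.
Taking the reverse complement of CGCGTCCTAGGGCGGGGCCGTC gives GACGGCCCCGCCCTAGGACGCG, found at positions 45–66 on the template; the primer anneals here to the top strand with its 3' end pointing upstream.
The product is the template from position 6 through 66 (61 bp).

5'-CAGAGTATGAGATCACCTGATAGACCGTGGATTGATGGAGACGGCCCCGCCCTAGGACGCG-3'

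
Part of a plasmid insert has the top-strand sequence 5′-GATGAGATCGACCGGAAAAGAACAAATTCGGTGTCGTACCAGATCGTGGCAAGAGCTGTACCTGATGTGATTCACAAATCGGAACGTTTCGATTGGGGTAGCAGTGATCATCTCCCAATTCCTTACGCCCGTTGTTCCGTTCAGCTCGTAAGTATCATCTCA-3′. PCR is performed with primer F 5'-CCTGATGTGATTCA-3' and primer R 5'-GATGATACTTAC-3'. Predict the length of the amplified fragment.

99 bp

The forward primer matches the template at positions 61–74.
Reverse complement of the reverse primer: GTAAGTATCATC. This occurs on the top strand at positions 148–159.
The product runs from position 61 to position 159, so its length is 159 − 61 + 1 = 99 bp.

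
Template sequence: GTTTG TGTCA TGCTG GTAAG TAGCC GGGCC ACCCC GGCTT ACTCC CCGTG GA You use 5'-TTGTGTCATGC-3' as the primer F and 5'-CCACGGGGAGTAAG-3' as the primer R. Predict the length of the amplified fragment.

Scanning the template, TTGTGTCATGC occurs at positions 3–13; this primer anneals to the bottom strand there with its 3' end pointing downstream.
The reverse primer's reverse complement is CTTACTCCCCGTGG, which matches the template at positions 38–51.
The product runs from position 3 to position 51, so its length is 51 − 3 + 1 = 49 bp.

49 bp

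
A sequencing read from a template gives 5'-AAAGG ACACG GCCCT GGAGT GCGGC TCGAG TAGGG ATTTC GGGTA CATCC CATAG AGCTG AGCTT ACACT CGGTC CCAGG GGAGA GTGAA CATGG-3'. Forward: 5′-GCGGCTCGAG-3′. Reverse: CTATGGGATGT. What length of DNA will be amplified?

The forward primer matches the template at positions 21–30.
The reverse primer's reverse complement is ACATCCCATAG, which matches the template at positions 45–55.
The product runs from position 21 to position 55, so its length is 55 − 21 + 1 = 35 bp.

35 bp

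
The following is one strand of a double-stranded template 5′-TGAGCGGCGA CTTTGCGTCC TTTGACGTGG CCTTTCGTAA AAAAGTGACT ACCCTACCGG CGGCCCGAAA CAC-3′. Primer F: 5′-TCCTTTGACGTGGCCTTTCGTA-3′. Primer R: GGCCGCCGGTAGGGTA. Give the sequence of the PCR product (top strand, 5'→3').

5'-TCCTTTGACGTGGCCTTTCGTAAAAAAGTGACTACCCTACCGGCGGCC-3'

Scanning the template, TCCTTTGACGTGGCCTTTCGTA occurs at positions 18–39; this primer anneals to the bottom strand there with its 3' end pointing downstream.
Reverse complement of the reverse primer: TACCCTACCGGCGGCC. This occurs on the top strand at positions 50–65.
The product is the template from position 18 through 65 (48 bp).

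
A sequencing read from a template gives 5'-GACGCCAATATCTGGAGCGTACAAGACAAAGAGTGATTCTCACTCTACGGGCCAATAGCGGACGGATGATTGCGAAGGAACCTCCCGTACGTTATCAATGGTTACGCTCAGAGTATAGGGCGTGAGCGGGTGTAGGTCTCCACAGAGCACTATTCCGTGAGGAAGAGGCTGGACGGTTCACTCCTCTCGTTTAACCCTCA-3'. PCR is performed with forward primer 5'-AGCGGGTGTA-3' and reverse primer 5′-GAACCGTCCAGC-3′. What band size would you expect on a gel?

The forward primer matches the template at positions 125–134.
Reverse complement of the reverse primer: GCTGGACGGTTC. This occurs on the top strand at positions 168–179.
Amplicon spans positions 125–179: 55 bp.

55 bp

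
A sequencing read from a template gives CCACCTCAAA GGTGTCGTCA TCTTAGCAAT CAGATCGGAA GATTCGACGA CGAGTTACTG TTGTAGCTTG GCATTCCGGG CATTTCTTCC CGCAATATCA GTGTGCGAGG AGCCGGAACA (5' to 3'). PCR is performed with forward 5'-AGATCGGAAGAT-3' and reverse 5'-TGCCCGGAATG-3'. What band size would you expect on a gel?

Forward primer AGATCGGAAGAT is found on the top strand at positions 32–43.
The reverse primer's reverse complement is CATTCCGGGCA, which matches the template at positions 72–82.
Product length = (reverse-primer end) − (forward-primer start) + 1 = 82 − 32 + 1 = 51 bp.

51 bp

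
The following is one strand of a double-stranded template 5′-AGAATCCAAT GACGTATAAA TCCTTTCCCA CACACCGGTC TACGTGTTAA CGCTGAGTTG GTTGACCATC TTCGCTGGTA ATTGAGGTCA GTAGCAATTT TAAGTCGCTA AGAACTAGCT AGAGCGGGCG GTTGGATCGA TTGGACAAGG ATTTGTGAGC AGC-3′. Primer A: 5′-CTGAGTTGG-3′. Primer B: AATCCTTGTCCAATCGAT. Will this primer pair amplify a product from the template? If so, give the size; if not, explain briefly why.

Yes — a 101 bp product.

Primer A (CTGAGTTGG) matches the top strand at positions 53–61; it acts as a forward primer.
Primer B's reverse complement is ATCGATTGGACAAGGATT, matching the top strand at positions 136–153; it acts as a reverse primer.
The 3' ends face each other across positions 53–153, giving a 101 bp product.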